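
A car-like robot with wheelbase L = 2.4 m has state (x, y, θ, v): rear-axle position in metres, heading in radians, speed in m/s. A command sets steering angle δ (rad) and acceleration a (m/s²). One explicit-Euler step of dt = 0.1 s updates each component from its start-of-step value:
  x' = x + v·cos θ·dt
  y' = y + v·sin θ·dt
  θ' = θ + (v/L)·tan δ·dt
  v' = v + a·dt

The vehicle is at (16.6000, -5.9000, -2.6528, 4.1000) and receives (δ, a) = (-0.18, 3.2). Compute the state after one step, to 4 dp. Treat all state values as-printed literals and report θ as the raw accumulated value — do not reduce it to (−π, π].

(16.2380, -6.0925, -2.6839, 4.4200)

x' = 16.6000 + 4.1000·cos(-2.6528)·0.1 = 16.2380
y' = -5.9000 + 4.1000·sin(-2.6528)·0.1 = -6.0925
θ' = -2.6528 + (4.1000/2.4)·tan(-0.18)·0.1 = -2.6839
v' = 4.1000 + 3.2000·0.1 = 4.4200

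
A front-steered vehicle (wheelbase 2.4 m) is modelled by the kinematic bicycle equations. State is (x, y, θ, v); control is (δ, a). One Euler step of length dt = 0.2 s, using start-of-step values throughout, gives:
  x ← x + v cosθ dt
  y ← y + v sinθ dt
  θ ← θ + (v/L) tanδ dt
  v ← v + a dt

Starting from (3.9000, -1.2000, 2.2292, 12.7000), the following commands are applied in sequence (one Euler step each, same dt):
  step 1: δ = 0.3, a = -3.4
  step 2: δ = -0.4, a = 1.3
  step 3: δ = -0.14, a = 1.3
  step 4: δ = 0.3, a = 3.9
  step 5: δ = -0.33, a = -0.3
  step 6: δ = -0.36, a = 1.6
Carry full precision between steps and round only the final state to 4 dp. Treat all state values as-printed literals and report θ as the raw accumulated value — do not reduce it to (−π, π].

(-4.7219, 10.9523, 1.5160, 13.5800)

after step 1 (δ=0.3, a=-3.4): (2.345888, 0.809064, 2.556581, 12.020000)
after step 2 (δ=-0.4, a=1.3): (0.341660, 2.136575, 2.133083, 12.280000)
after step 3 (δ=-0.14, a=1.3): (-0.967688, 4.214445, 1.988873, 12.540000)
after step 4 (δ=0.3, a=3.9): (-1.985945, 6.506434, 2.312129, 13.320000)
after step 5 (δ=-0.33, a=-0.3): (-3.784868, 8.471318, 1.931927, 13.260000)
after step 6 (δ=-0.36, a=1.6): (-4.721905, 10.952259, 1.516002, 13.580000)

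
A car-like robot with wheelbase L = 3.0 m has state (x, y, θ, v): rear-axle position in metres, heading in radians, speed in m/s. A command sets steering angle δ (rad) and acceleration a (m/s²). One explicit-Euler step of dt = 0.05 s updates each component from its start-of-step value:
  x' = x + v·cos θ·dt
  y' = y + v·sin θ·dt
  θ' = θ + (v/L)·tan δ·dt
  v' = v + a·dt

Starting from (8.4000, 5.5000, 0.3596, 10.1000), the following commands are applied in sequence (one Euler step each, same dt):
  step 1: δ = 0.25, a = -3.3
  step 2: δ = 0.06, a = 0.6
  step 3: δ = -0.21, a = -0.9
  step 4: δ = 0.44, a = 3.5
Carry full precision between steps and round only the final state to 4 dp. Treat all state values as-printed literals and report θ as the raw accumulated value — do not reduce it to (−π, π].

after step 1 (δ=0.25, a=-3.3): (8.872699, 5.677709, 0.402583, 9.935000)
after step 2 (δ=0.06, a=0.6): (9.329735, 5.872334, 0.412529, 9.965000)
after step 3 (δ=-0.21, a=-0.9): (9.786187, 6.072096, 0.377130, 9.920000)
after step 4 (δ=0.44, a=3.5): (10.247330, 6.254750, 0.454966, 10.095000)

(10.2473, 6.2548, 0.4550, 10.0950)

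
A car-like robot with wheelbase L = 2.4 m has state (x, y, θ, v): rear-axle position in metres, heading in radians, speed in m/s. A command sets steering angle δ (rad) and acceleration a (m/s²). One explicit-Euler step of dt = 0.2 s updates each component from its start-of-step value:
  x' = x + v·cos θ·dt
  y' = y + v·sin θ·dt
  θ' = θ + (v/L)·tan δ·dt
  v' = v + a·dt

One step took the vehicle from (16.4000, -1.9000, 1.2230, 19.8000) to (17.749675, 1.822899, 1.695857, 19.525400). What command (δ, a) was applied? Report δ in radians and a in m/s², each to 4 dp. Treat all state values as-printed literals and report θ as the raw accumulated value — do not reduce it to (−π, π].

a = (v'−v)/dt = (-0.274600)/0.2 = -1.3730
Δθ = θ'−θ = 0.472857;  (v·dt/L) = 19.8000·0.2/2.4 = 1.650000
tan δ = Δθ·L/(v·dt) = 0.286580  →  δ = 0.2791

δ = 0.2791, a = -1.3730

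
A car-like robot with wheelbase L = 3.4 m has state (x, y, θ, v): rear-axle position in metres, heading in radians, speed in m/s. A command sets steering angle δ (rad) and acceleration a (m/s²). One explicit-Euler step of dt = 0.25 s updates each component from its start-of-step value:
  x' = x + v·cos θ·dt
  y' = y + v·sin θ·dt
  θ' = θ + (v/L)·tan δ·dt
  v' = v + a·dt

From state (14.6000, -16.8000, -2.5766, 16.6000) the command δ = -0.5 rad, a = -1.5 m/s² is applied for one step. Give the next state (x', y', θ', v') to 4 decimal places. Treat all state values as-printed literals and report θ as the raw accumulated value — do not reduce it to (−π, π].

x' = 14.6000 + 16.6000·cos(-2.5766)·0.25 = 11.0949
y' = -16.8000 + 16.6000·sin(-2.5766)·0.25 = -19.0219
θ' = -2.5766 + (16.6000/3.4)·tan(-0.5)·0.25 = -3.2434
v' = 16.6000 − 1.5000·0.25 = 16.2250

(11.0949, -19.0219, -3.2434, 16.2250)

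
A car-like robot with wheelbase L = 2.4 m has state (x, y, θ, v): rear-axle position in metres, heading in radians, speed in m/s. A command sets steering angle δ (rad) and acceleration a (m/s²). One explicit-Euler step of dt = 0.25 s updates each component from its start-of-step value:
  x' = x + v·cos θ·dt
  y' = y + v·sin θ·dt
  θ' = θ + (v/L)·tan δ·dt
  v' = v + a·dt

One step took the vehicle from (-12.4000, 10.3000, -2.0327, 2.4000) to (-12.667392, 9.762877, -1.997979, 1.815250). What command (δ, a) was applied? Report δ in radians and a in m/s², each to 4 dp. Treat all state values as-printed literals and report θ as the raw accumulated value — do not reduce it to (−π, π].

a = (v'−v)/dt = (-0.584750)/0.25 = -2.3390
Δθ = θ'−θ = 0.034721;  (v·dt/L) = 2.4000·0.25/2.4 = 0.250000
tan δ = Δθ·L/(v·dt) = 0.138884  →  δ = 0.1380

δ = 0.1380, a = -2.3390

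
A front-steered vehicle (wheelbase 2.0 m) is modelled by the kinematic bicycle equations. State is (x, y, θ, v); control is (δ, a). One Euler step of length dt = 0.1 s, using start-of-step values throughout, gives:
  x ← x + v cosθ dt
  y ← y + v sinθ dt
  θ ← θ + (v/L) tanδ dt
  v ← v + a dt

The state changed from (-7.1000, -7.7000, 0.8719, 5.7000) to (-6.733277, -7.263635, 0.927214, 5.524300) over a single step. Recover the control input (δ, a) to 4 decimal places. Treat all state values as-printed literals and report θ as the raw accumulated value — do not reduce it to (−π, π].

δ = 0.1917, a = -1.7570

a = (v'−v)/dt = (-0.175700)/0.1 = -1.7570
Δθ = θ'−θ = 0.055314;  (v·dt/L) = 5.7000·0.1/2.0 = 0.285000
tan δ = Δθ·L/(v·dt) = 0.194084  →  δ = 0.1917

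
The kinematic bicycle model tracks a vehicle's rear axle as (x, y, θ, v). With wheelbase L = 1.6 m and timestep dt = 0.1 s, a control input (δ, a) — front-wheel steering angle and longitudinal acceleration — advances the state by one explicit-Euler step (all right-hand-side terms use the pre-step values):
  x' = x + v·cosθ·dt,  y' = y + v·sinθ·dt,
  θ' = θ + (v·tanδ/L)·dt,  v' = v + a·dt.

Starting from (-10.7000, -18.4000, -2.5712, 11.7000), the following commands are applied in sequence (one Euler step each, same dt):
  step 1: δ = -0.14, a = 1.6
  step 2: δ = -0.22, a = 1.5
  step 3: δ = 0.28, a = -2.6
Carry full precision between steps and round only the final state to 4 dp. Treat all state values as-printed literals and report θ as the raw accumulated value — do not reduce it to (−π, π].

(-13.8904, -19.9228, -2.6242, 11.7500)

after step 1 (δ=-0.14, a=1.6): (-11.684776, -19.031756, -2.674249, 11.860000)
after step 2 (δ=-0.22, a=1.5): (-12.743599, -19.566068, -2.840007, 12.010000)
after step 3 (δ=0.28, a=-2.6): (-13.890394, -19.922807, -2.624162, 11.750000)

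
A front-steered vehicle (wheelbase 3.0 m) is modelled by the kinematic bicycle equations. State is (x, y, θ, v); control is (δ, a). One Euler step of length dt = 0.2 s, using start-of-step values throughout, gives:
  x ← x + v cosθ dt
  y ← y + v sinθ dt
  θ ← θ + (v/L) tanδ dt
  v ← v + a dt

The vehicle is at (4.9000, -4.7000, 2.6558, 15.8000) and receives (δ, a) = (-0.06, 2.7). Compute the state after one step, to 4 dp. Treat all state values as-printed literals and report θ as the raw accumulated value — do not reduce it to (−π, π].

x' = 4.9000 + 15.8000·cos(2.6558)·0.2 = 2.1056
y' = -4.7000 + 15.8000·sin(2.6558)·0.2 = -3.2246
θ' = 2.6558 + (15.8000/3.0)·tan(-0.06)·0.2 = 2.5925
v' = 15.8000 + 2.7000·0.2 = 16.3400

(2.1056, -3.2246, 2.5925, 16.3400)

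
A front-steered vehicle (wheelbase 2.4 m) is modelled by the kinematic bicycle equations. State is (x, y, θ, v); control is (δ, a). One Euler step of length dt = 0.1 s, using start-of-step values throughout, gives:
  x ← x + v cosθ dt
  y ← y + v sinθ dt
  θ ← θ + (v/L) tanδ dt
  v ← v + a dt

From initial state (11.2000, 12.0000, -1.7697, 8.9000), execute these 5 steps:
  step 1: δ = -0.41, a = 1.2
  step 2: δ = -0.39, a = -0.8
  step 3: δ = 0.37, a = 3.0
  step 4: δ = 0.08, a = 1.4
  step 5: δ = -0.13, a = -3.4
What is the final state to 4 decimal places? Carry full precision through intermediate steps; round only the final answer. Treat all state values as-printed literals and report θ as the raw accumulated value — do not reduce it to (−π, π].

(9.6200, 7.7592, -1.9611, 9.0400)

after step 1 (δ=-0.41, a=1.2): (11.024141, 11.127547, -1.930876, 9.020000)
after step 2 (δ=-0.39, a=-0.8): (10.706322, 10.283394, -2.085364, 8.940000)
after step 3 (δ=0.37, a=3.0): (10.266333, 9.505162, -1.940885, 9.240000)
after step 4 (δ=0.08, a=1.4): (9.932124, 8.643721, -1.910019, 9.380000)
after step 5 (δ=-0.13, a=-3.4): (9.620000, 7.759174, -1.961115, 9.040000)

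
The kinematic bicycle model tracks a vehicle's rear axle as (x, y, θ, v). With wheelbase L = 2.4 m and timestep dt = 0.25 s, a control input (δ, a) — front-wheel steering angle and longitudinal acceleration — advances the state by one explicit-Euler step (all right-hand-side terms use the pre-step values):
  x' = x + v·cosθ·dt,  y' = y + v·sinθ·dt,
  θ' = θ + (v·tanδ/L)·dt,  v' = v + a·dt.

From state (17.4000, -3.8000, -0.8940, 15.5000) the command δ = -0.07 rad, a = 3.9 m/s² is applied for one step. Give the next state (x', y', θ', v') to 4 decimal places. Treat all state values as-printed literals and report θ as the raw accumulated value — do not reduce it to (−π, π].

(19.8269, -6.8209, -1.0072, 16.4750)

x' = 17.4000 + 15.5000·cos(-0.8940)·0.25 = 19.8269
y' = -3.8000 + 15.5000·sin(-0.8940)·0.25 = -6.8209
θ' = -0.8940 + (15.5000/2.4)·tan(-0.07)·0.25 = -1.0072
v' = 15.5000 + 3.9000·0.25 = 16.4750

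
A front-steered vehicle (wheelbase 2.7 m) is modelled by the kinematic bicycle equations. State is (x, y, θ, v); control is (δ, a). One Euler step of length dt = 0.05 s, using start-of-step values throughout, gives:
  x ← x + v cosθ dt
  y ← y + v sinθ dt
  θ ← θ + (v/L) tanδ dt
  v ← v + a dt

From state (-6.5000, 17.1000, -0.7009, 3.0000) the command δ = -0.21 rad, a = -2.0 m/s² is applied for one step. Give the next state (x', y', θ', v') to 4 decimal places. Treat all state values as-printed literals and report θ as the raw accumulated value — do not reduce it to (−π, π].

x' = -6.5000 + 3.0000·cos(-0.7009)·0.05 = -6.3854
y' = 17.1000 + 3.0000·sin(-0.7009)·0.05 = 17.0033
θ' = -0.7009 + (3.0000/2.7)·tan(-0.21)·0.05 = -0.7127
v' = 3.0000 − 2.0000·0.05 = 2.9000

(-6.3854, 17.0033, -0.7127, 2.9000)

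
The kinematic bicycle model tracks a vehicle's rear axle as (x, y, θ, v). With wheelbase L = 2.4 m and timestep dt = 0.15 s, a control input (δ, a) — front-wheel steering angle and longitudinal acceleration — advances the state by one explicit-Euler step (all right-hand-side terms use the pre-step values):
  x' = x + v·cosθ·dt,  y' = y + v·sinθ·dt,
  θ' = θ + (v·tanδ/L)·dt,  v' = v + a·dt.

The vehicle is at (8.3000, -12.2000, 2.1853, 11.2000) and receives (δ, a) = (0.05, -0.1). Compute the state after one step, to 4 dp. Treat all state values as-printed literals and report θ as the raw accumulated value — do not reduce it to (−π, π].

x' = 8.3000 + 11.2000·cos(2.1853)·0.15 = 7.3314
y' = -12.2000 + 11.2000·sin(2.1853)·0.15 = -10.8273
θ' = 2.1853 + (11.2000/2.4)·tan(0.05)·0.15 = 2.2203
v' = 11.2000 − 0.1000·0.15 = 11.1850

(7.3314, -10.8273, 2.2203, 11.1850)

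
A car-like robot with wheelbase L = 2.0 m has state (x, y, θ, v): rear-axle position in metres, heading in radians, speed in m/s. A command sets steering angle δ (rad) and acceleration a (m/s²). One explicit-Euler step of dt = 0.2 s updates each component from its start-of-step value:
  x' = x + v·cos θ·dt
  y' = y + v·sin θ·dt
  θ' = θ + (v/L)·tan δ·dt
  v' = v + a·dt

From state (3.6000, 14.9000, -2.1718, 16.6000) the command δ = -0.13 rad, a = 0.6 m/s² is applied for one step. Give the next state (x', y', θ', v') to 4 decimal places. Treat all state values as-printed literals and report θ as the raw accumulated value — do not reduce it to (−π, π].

x' = 3.6000 + 16.6000·cos(-2.1718)·0.2 = 1.7226
y' = 14.9000 + 16.6000·sin(-2.1718)·0.2 = 12.1618
θ' = -2.1718 + (16.6000/2.0)·tan(-0.13)·0.2 = -2.3888
v' = 16.6000 + 0.6000·0.2 = 16.7200

(1.7226, 12.1618, -2.3888, 16.7200)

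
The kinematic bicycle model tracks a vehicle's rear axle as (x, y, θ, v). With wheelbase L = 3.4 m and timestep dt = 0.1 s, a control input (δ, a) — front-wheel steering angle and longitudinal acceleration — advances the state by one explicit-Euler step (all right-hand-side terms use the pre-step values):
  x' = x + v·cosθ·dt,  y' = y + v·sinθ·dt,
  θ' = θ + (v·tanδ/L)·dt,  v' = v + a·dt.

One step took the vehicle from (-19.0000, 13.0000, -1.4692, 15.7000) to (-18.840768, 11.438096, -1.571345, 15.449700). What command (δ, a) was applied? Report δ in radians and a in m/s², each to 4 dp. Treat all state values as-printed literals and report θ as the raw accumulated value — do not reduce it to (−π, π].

δ = -0.2177, a = -2.5030

a = (v'−v)/dt = (-0.250300)/0.1 = -2.5030
Δθ = θ'−θ = -0.102145;  (v·dt/L) = 15.7000·0.1/3.4 = 0.461765
tan δ = Δθ·L/(v·dt) = -0.221206  →  δ = -0.2177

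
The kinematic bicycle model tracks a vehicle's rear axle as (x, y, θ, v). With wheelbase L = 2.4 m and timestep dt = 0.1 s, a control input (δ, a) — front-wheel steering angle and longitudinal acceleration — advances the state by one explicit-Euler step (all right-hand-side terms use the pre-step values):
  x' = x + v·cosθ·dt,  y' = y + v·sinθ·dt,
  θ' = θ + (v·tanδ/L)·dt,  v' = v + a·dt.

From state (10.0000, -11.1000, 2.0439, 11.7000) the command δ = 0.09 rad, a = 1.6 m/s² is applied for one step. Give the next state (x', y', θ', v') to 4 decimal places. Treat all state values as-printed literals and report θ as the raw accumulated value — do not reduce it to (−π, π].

x' = 10.0000 + 11.7000·cos(2.0439)·0.1 = 9.4669
y' = -11.1000 + 11.7000·sin(2.0439)·0.1 = -10.0585
θ' = 2.0439 + (11.7000/2.4)·tan(0.09)·0.1 = 2.0879
v' = 11.7000 + 1.6000·0.1 = 11.8600

(9.4669, -10.0585, 2.0879, 11.8600)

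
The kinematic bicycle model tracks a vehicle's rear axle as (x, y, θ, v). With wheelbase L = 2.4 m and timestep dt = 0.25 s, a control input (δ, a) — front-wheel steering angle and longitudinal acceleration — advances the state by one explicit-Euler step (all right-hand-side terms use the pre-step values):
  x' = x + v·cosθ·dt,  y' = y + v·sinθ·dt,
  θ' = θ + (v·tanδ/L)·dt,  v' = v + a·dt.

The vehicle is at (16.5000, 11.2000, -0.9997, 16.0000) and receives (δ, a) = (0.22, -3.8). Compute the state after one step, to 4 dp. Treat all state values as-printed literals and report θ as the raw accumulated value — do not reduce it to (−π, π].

x' = 16.5000 + 16.0000·cos(-0.9997)·0.25 = 18.6622
y' = 11.2000 + 16.0000·sin(-0.9997)·0.25 = 7.8348
θ' = -0.9997 + (16.0000/2.4)·tan(0.22)·0.25 = -0.6270
v' = 16.0000 − 3.8000·0.25 = 15.0500

(18.6622, 7.8348, -0.6270, 15.0500)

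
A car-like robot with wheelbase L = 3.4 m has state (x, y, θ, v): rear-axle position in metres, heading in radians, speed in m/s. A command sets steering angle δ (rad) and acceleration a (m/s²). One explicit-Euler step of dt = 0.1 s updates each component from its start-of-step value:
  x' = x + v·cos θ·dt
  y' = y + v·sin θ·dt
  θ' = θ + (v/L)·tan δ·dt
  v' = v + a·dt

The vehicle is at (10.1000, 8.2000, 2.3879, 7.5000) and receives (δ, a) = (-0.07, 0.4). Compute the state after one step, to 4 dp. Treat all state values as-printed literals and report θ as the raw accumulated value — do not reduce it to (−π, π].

(9.5531, 8.7133, 2.3724, 7.5400)

x' = 10.1000 + 7.5000·cos(2.3879)·0.1 = 9.5531
y' = 8.2000 + 7.5000·sin(2.3879)·0.1 = 8.7133
θ' = 2.3879 + (7.5000/3.4)·tan(-0.07)·0.1 = 2.3724
v' = 7.5000 + 0.4000·0.1 = 7.5400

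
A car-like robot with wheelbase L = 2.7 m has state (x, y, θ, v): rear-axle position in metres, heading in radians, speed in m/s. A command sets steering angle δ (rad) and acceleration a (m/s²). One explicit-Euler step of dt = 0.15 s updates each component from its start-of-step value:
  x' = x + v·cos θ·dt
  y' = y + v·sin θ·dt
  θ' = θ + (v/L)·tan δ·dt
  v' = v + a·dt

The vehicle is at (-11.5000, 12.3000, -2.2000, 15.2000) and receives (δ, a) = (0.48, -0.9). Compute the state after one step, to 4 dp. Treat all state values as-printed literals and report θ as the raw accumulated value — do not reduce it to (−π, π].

x' = -11.5000 + 15.2000·cos(-2.2000)·0.15 = -12.8418
y' = 12.3000 + 15.2000·sin(-2.2000)·0.15 = 10.4566
θ' = -2.2000 + (15.2000/2.7)·tan(0.48)·0.15 = -1.7604
v' = 15.2000 − 0.9000·0.15 = 15.0650

(-12.8418, 10.4566, -1.7604, 15.0650)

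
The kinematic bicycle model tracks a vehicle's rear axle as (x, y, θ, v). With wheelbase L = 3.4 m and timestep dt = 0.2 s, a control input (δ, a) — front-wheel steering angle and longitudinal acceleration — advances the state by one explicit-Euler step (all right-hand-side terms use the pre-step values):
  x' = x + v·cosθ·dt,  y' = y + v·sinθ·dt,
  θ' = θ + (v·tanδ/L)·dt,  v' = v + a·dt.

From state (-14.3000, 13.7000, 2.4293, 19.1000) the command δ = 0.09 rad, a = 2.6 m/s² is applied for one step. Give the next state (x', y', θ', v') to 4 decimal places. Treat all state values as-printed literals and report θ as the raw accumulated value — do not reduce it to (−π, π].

x' = -14.3000 + 19.1000·cos(2.4293)·0.2 = -17.1912
y' = 13.7000 + 19.1000·sin(2.4293)·0.2 = 16.1966
θ' = 2.4293 + (19.1000/3.4)·tan(0.09)·0.2 = 2.5307
v' = 19.1000 + 2.6000·0.2 = 19.6200

(-17.1912, 16.1966, 2.5307, 19.6200)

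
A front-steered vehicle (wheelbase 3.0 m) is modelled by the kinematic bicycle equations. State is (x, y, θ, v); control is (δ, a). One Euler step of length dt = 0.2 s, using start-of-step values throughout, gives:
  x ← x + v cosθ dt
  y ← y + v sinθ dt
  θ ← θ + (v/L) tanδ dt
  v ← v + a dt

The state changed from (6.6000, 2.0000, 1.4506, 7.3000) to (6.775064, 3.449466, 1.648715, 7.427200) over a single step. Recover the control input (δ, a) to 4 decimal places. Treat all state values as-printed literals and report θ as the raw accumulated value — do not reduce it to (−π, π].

a = (v'−v)/dt = (0.127200)/0.2 = 0.6360
Δθ = θ'−θ = 0.198115;  (v·dt/L) = 7.3000·0.2/3.0 = 0.486667
tan δ = Δθ·L/(v·dt) = 0.407086  →  δ = 0.3866

δ = 0.3866, a = 0.6360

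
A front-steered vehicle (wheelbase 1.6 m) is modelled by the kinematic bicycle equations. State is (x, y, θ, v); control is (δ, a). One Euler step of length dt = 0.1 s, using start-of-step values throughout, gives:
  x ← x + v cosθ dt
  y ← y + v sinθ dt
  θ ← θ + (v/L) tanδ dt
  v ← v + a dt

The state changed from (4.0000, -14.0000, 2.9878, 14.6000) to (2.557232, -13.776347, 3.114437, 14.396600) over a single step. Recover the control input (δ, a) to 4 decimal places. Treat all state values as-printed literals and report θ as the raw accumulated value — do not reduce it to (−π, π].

a = (v'−v)/dt = (-0.203400)/0.1 = -2.0340
Δθ = θ'−θ = 0.126637;  (v·dt/L) = 14.6000·0.1/1.6 = 0.912500
tan δ = Δθ·L/(v·dt) = 0.138780  →  δ = 0.1379

δ = 0.1379, a = -2.0340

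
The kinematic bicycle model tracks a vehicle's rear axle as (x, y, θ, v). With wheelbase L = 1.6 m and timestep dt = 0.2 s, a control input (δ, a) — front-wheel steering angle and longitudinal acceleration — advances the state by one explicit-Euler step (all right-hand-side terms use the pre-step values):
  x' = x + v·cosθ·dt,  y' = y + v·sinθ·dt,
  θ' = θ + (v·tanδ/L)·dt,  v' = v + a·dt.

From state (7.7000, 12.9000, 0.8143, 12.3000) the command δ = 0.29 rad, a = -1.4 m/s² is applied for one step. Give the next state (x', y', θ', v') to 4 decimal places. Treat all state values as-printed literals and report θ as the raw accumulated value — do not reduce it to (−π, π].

(9.3885, 14.6890, 1.2731, 12.0200)

x' = 7.7000 + 12.3000·cos(0.8143)·0.2 = 9.3885
y' = 12.9000 + 12.3000·sin(0.8143)·0.2 = 14.6890
θ' = 0.8143 + (12.3000/1.6)·tan(0.29)·0.2 = 1.2731
v' = 12.3000 − 1.4000·0.2 = 12.0200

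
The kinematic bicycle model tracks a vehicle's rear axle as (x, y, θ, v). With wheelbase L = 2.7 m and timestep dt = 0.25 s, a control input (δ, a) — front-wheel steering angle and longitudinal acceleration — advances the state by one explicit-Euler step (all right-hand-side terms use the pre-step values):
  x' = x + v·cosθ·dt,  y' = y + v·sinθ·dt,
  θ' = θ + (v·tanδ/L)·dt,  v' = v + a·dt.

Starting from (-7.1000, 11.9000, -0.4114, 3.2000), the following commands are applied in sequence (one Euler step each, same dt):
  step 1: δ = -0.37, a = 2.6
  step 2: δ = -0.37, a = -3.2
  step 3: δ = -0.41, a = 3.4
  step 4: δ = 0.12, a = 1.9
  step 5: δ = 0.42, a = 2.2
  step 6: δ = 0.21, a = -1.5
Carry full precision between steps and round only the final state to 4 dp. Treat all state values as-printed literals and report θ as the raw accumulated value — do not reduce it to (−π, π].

(-2.4000, 8.5380, -0.4657, 4.5500)

after step 1 (δ=-0.37, a=2.6): (-6.366751, 11.580086, -0.526322, 3.850000)
after step 2 (δ=-0.37, a=-3.2): (-5.534515, 11.096567, -0.664588, 3.050000)
after step 3 (δ=-0.41, a=3.4): (-4.934297, 10.626307, -0.787332, 3.900000)
after step 4 (δ=0.12, a=1.9): (-4.246202, 9.935546, -0.743789, 4.375000)
after step 5 (δ=0.42, a=2.2): (-3.441303, 9.194988, -0.562886, 4.925000)
after step 6 (δ=0.21, a=-1.5): (-2.400011, 8.537958, -0.465689, 4.550000)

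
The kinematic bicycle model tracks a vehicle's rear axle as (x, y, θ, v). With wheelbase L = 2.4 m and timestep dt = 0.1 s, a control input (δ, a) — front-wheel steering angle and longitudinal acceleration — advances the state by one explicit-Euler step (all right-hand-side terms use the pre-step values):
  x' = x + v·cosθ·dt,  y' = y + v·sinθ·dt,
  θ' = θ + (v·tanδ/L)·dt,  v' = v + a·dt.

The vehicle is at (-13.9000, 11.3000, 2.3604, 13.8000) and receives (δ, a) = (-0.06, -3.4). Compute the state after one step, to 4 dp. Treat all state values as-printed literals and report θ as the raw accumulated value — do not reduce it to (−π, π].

x' = -13.9000 + 13.8000·cos(2.3604)·0.1 = -14.8799
y' = 11.3000 + 13.8000·sin(2.3604)·0.1 = 12.2717
θ' = 2.3604 + (13.8000/2.4)·tan(-0.06)·0.1 = 2.3259
v' = 13.8000 − 3.4000·0.1 = 13.4600

(-14.8799, 12.2717, 2.3259, 13.4600)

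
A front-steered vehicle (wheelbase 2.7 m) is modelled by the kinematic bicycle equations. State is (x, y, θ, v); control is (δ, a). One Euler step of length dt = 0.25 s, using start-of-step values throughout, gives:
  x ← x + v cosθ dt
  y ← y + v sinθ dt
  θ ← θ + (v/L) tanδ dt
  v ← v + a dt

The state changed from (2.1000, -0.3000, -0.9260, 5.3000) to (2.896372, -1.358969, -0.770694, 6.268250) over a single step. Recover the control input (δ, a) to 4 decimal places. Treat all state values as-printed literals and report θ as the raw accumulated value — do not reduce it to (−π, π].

δ = 0.3065, a = 3.8730

a = (v'−v)/dt = (0.968250)/0.25 = 3.8730
Δθ = θ'−θ = 0.155306;  (v·dt/L) = 5.3000·0.25/2.7 = 0.490741
tan δ = Δθ·L/(v·dt) = 0.316473  →  δ = 0.3065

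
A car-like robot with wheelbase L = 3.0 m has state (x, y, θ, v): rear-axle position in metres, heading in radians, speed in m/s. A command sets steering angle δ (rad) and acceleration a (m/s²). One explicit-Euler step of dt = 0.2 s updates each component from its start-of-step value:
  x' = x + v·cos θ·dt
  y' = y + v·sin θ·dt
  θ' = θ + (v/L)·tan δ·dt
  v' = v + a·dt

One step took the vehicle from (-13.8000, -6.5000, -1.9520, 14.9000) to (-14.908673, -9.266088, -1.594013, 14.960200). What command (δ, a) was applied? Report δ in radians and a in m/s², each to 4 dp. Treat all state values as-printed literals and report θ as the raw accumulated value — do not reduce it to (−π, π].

a = (v'−v)/dt = (0.060200)/0.2 = 0.3010
Δθ = θ'−θ = 0.357987;  (v·dt/L) = 14.9000·0.2/3.0 = 0.993333
tan δ = Δθ·L/(v·dt) = 0.360390  →  δ = 0.3459

δ = 0.3459, a = 0.3010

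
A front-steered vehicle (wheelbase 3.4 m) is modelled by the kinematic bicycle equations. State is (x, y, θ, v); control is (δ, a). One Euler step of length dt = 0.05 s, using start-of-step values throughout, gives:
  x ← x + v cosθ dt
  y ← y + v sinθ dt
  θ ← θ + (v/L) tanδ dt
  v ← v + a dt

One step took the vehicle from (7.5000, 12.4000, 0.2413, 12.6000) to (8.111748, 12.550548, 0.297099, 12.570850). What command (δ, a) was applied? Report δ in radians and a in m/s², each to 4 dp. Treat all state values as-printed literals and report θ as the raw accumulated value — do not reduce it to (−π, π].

δ = 0.2925, a = -0.5830

a = (v'−v)/dt = (-0.029150)/0.05 = -0.5830
Δθ = θ'−θ = 0.055799;  (v·dt/L) = 12.6000·0.05/3.4 = 0.185294
tan δ = Δθ·L/(v·dt) = 0.301137  →  δ = 0.2925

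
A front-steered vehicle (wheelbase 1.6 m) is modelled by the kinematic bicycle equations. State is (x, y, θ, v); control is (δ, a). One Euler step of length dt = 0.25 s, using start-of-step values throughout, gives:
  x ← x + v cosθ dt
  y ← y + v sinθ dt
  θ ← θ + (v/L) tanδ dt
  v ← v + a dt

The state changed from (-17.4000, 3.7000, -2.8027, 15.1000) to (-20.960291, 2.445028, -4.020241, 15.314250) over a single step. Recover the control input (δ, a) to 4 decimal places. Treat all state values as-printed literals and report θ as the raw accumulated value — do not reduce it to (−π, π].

a = (v'−v)/dt = (0.214250)/0.25 = 0.8570
Δθ = θ'−θ = -1.217541;  (v·dt/L) = 15.1000·0.25/1.6 = 2.359375
tan δ = Δθ·L/(v·dt) = -0.516044  →  δ = -0.4764

δ = -0.4764, a = 0.8570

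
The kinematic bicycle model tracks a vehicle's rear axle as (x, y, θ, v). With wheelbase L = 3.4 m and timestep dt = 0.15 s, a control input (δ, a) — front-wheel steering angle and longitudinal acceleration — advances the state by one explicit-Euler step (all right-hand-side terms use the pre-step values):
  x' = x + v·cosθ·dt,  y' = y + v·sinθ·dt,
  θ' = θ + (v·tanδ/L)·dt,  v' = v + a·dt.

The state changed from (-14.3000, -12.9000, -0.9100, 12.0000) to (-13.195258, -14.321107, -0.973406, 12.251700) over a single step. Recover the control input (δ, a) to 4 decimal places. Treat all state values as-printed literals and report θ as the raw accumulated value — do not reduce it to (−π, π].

a = (v'−v)/dt = (0.251700)/0.15 = 1.6780
Δθ = θ'−θ = -0.063406;  (v·dt/L) = 12.0000·0.15/3.4 = 0.529412
tan δ = Δθ·L/(v·dt) = -0.119767  →  δ = -0.1192

δ = -0.1192, a = 1.6780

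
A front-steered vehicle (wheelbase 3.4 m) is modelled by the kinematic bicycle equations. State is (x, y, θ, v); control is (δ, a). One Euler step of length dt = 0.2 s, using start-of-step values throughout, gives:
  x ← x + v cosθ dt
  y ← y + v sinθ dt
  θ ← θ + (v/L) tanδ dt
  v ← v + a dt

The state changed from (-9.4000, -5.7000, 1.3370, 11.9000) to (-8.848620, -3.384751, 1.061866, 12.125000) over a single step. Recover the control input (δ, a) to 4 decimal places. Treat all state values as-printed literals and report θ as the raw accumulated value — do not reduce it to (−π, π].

a = (v'−v)/dt = (0.225000)/0.2 = 1.1250
Δθ = θ'−θ = -0.275134;  (v·dt/L) = 11.9000·0.2/3.4 = 0.700000
tan δ = Δθ·L/(v·dt) = -0.393049  →  δ = -0.3745

δ = -0.3745, a = 1.1250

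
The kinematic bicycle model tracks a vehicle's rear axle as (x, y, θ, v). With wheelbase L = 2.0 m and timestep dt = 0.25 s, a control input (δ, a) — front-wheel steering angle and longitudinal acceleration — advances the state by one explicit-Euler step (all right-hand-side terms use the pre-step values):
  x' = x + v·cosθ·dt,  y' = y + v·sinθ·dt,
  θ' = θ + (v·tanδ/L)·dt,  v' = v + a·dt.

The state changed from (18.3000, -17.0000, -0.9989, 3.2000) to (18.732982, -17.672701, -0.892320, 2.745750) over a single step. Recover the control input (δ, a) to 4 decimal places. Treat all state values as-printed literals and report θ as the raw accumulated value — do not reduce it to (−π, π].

δ = 0.2604, a = -1.8170

a = (v'−v)/dt = (-0.454250)/0.25 = -1.8170
Δθ = θ'−θ = 0.106580;  (v·dt/L) = 3.2000·0.25/2.0 = 0.400000
tan δ = Δθ·L/(v·dt) = 0.266450  →  δ = 0.2604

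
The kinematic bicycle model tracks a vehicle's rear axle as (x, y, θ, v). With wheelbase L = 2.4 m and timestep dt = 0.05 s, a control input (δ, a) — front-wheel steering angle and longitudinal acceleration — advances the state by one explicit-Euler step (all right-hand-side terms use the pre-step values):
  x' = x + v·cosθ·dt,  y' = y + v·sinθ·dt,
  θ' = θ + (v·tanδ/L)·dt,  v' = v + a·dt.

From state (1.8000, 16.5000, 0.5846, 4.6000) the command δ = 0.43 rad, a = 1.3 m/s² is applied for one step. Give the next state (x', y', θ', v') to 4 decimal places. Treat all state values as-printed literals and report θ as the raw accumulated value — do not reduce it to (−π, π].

x' = 1.8000 + 4.6000·cos(0.5846)·0.05 = 1.9918
y' = 16.5000 + 4.6000·sin(0.5846)·0.05 = 16.6269
θ' = 0.5846 + (4.6000/2.4)·tan(0.43)·0.05 = 0.6286
v' = 4.6000 + 1.3000·0.05 = 4.6650

(1.9918, 16.6269, 0.6286, 4.6650)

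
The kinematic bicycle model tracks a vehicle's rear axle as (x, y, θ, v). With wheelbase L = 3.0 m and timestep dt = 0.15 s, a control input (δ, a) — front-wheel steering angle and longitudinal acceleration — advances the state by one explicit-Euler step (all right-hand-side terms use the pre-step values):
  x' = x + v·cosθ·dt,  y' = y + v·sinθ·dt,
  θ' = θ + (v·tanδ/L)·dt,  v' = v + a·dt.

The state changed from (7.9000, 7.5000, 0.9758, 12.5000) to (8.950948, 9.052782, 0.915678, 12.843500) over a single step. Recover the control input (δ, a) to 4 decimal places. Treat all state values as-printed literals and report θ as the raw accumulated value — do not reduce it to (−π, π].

a = (v'−v)/dt = (0.343500)/0.15 = 2.2900
Δθ = θ'−θ = -0.060122;  (v·dt/L) = 12.5000·0.15/3.0 = 0.625000
tan δ = Δθ·L/(v·dt) = -0.096195  →  δ = -0.0959

δ = -0.0959, a = 2.2900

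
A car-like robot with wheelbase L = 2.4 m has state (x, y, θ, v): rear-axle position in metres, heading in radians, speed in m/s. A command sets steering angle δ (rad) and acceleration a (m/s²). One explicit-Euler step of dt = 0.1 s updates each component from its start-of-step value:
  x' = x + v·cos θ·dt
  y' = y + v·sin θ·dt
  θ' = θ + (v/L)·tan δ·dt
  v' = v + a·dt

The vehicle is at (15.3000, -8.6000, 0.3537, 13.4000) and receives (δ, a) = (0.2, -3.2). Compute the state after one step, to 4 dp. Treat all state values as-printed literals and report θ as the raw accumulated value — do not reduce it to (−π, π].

(16.5571, -8.1359, 0.4669, 13.0800)

x' = 15.3000 + 13.4000·cos(0.3537)·0.1 = 16.5571
y' = -8.6000 + 13.4000·sin(0.3537)·0.1 = -8.1359
θ' = 0.3537 + (13.4000/2.4)·tan(0.2)·0.1 = 0.4669
v' = 13.4000 − 3.2000·0.1 = 13.0800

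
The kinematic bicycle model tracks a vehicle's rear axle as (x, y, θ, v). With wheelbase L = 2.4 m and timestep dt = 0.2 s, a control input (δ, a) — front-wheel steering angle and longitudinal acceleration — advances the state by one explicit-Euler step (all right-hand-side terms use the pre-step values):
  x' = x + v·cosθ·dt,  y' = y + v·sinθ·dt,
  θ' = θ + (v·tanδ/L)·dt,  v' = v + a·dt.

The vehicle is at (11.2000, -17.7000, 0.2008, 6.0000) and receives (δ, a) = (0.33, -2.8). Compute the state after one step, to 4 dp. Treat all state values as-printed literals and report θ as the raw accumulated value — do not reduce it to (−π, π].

(12.3759, -17.4607, 0.3721, 5.4400)

x' = 11.2000 + 6.0000·cos(0.2008)·0.2 = 12.3759
y' = -17.7000 + 6.0000·sin(0.2008)·0.2 = -17.4607
θ' = 0.2008 + (6.0000/2.4)·tan(0.33)·0.2 = 0.3721
v' = 6.0000 − 2.8000·0.2 = 5.4400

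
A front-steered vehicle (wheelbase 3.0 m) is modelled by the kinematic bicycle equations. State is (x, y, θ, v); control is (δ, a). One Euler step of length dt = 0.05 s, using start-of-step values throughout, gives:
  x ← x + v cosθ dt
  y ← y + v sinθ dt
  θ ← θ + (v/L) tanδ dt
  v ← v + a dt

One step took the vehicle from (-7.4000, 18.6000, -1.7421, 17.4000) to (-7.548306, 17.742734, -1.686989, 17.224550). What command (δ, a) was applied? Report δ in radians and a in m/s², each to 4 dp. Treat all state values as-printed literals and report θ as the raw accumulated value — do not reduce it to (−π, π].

δ = 0.1878, a = -3.5090

a = (v'−v)/dt = (-0.175450)/0.05 = -3.5090
Δθ = θ'−θ = 0.055111;  (v·dt/L) = 17.4000·0.05/3.0 = 0.290000
tan δ = Δθ·L/(v·dt) = 0.190038  →  δ = 0.1878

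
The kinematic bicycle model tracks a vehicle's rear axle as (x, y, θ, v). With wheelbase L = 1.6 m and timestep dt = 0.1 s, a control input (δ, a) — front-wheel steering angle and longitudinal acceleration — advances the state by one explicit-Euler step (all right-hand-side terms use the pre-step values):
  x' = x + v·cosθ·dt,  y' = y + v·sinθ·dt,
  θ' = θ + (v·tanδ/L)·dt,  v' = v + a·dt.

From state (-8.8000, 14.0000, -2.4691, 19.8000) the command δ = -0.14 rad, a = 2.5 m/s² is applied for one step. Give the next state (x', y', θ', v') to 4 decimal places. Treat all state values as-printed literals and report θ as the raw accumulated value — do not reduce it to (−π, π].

(-10.3489, 12.7666, -2.6435, 20.0500)

x' = -8.8000 + 19.8000·cos(-2.4691)·0.1 = -10.3489
y' = 14.0000 + 19.8000·sin(-2.4691)·0.1 = 12.7666
θ' = -2.4691 + (19.8000/1.6)·tan(-0.14)·0.1 = -2.6435
v' = 19.8000 + 2.5000·0.1 = 20.0500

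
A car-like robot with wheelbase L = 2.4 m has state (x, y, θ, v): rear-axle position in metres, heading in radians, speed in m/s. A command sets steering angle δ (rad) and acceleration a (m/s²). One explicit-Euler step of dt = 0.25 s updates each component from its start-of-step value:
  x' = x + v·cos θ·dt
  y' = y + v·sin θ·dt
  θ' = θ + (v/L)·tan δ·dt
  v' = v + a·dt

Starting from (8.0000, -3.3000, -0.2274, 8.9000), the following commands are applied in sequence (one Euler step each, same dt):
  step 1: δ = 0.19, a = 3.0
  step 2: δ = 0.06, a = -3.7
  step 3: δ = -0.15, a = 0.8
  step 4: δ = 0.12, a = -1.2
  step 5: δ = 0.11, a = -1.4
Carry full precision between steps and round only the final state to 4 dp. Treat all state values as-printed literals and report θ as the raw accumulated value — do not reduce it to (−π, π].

(19.1280, -4.2061, 0.0853, 8.2750)

after step 1 (δ=0.19, a=3.0): (10.167719, -3.801616, -0.049103, 9.650000)
after step 2 (δ=0.06, a=-3.7): (12.577311, -3.920030, 0.011281, 8.725000)
after step 3 (δ=-0.15, a=0.8): (14.758423, -3.895423, -0.126078, 8.925000)
after step 4 (δ=0.12, a=-1.2): (16.971962, -4.175991, -0.013977, 8.625000)
after step 5 (δ=0.11, a=-1.4): (19.128002, -4.206128, 0.085251, 8.275000)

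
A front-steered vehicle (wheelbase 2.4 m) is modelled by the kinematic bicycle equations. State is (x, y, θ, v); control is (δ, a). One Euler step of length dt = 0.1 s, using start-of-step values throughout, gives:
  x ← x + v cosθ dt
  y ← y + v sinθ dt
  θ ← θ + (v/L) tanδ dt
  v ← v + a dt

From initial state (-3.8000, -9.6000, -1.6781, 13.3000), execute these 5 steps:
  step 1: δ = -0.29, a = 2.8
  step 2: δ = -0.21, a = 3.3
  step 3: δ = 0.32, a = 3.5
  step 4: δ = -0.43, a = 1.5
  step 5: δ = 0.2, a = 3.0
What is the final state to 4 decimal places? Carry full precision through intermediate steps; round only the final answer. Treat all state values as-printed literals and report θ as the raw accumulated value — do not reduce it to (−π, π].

after step 1 (δ=-0.29, a=2.8): (-3.942440, -10.922350, -1.843470, 13.580000)
after step 2 (δ=-0.21, a=3.3): (-4.308160, -12.230178, -1.964074, 13.910000)
after step 3 (δ=0.32, a=3.5): (-4.841216, -13.514987, -1.772006, 14.260000)
after step 4 (δ=-0.43, a=1.5): (-5.126208, -14.912218, -2.044503, 14.410000)
after step 5 (δ=0.2, a=3.0): (-5.783575, -16.194540, -1.922793, 14.710000)

(-5.7836, -16.1945, -1.9228, 14.7100)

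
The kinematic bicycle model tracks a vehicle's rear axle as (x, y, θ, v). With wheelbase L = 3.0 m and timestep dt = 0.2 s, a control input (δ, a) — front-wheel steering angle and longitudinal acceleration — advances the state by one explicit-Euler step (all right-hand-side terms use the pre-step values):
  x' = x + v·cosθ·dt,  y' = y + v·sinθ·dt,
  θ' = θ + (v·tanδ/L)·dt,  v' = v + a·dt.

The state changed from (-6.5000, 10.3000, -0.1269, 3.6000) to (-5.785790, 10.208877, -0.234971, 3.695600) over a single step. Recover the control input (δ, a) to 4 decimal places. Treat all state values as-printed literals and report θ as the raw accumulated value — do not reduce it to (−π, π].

δ = -0.4231, a = 0.4780

a = (v'−v)/dt = (0.095600)/0.2 = 0.4780
Δθ = θ'−θ = -0.108071;  (v·dt/L) = 3.6000·0.2/3.0 = 0.240000
tan δ = Δθ·L/(v·dt) = -0.450296  →  δ = -0.4231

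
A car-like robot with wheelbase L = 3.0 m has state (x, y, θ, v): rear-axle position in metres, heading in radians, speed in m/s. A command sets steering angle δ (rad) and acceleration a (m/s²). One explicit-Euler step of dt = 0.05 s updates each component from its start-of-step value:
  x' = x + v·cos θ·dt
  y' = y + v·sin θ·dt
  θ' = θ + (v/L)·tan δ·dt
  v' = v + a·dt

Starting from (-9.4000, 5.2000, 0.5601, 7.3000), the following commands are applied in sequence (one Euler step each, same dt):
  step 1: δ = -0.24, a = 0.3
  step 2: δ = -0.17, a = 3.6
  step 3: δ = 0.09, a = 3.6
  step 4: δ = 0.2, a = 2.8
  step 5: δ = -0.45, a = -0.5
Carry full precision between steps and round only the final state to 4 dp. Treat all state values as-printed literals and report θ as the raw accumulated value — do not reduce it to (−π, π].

(-7.7814, 6.1557, 0.4837, 7.7900)

after step 1 (δ=-0.24, a=0.3): (-9.090771, 5.393914, 0.530326, 7.315000)
after step 2 (δ=-0.17, a=3.6): (-8.775260, 5.578916, 0.509398, 7.495000)
after step 3 (δ=0.09, a=3.6): (-8.448089, 5.761663, 0.520671, 7.675000)
after step 4 (δ=0.2, a=2.8): (-8.115191, 5.952564, 0.546601, 7.815000)
after step 5 (δ=-0.45, a=-0.5): (-7.781375, 6.155671, 0.483683, 7.790000)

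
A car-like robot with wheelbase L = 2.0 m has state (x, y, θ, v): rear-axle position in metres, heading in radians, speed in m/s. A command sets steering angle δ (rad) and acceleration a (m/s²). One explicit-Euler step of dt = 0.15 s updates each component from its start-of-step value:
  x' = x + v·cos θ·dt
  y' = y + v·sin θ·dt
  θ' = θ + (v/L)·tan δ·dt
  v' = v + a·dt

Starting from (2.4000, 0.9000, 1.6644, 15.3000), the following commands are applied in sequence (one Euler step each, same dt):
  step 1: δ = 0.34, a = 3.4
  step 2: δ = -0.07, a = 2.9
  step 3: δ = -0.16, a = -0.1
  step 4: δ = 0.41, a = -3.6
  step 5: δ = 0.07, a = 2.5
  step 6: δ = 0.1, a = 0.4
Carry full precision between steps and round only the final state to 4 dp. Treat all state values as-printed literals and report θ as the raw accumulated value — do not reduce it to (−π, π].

after step 1 (δ=0.34, a=3.4): (2.185493, 3.184953, 2.070313, 15.810000)
after step 2 (δ=-0.07, a=2.9): (1.049541, 5.266690, 1.987175, 16.245000)
after step 3 (δ=-0.16, a=-0.1): (0.063996, 7.495243, 1.790554, 16.230000)
after step 4 (δ=0.41, a=-3.6): (-0.466709, 9.871194, 2.319609, 15.690000)
after step 5 (δ=0.07, a=2.5): (-2.068900, 11.595127, 2.402116, 16.065000)
after step 6 (δ=0.1, a=0.4): (-3.849275, 13.219061, 2.523007, 16.125000)

(-3.8493, 13.2191, 2.5230, 16.1250)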